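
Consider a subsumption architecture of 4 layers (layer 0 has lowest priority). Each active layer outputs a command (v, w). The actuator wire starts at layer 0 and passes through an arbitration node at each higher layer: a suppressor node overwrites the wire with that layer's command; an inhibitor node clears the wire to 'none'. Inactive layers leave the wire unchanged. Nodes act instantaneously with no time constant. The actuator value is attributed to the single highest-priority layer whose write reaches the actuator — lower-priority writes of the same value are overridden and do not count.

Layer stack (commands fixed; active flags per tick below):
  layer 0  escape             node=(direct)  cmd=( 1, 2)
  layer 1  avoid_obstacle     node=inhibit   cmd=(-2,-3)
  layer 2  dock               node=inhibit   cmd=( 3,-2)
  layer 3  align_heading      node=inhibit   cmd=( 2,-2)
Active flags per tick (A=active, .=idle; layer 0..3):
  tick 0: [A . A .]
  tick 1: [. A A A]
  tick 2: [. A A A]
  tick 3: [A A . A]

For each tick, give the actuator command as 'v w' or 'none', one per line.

tick 0:
  L0 escape: active, feeds wire = (1, 2)
  L1 avoid_obstacle: idle → wire stays (1, 2)
  L2 dock: active, inhibitor → wire = none
  L3 align_heading: idle → wire stays none
  actuator = none
tick 1:
  L0 escape: idle → wire = none
  L1 avoid_obstacle: active, inhibitor → wire = none
  L2 dock: active, inhibitor → wire = none
  L3 align_heading: active, inhibitor → wire = none
  actuator = none
tick 2:
  L0 escape: idle → wire = none
  L1 avoid_obstacle: active, inhibitor → wire = none
  L2 dock: active, inhibitor → wire = none
  L3 align_heading: active, inhibitor → wire = none
  actuator = none
tick 3:
  L0 escape: active, feeds wire = (1, 2)
  L1 avoid_obstacle: active, inhibitor → wire = none
  L2 dock: idle → wire stays none
  L3 align_heading: active, inhibitor → wire = none
  actuator = none

none
none
none
none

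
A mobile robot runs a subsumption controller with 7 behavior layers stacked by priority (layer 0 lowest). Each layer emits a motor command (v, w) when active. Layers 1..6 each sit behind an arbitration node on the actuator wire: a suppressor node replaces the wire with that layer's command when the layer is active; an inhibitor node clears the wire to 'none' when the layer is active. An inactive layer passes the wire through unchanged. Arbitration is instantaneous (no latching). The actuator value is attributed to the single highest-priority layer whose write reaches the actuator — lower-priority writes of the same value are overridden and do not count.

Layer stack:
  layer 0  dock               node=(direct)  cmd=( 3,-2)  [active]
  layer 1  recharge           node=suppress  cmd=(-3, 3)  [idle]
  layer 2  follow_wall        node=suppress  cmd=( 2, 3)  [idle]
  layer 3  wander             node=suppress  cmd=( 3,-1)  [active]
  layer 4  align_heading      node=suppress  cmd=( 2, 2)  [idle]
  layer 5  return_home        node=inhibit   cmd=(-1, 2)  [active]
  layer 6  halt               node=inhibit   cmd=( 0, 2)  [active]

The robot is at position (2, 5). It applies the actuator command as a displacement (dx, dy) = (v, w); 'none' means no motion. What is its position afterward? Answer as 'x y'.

2 5

[0] dock on; wire := (3, -2)
[1] recharge off; pass (3, -2)
[2] follow_wall off; pass (3, -2)
[3] wander on (suppress); wire := (3, -1)
[4] align_heading off; pass (3, -1)
[5] return_home on (inhibit); wire := none
[6] halt on (inhibit); wire := none
output none
position: (2, 5) + none = (2, 5)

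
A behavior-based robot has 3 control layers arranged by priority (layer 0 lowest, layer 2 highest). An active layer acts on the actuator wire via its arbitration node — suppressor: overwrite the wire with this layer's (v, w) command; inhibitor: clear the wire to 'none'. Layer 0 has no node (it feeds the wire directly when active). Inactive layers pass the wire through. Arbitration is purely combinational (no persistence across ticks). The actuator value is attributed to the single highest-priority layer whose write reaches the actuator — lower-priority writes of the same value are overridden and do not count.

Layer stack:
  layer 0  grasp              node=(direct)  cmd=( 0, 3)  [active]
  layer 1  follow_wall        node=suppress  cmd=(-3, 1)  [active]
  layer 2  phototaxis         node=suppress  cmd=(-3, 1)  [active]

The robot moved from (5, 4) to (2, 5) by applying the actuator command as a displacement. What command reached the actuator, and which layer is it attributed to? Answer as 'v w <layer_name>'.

-3 1 phototaxis

displacement = (2, 5) − (5, 4) = (-3, 1)
[0] grasp on; wire := (0, 3)
[1] follow_wall on (suppress); wire := (-3, 1)
[2] phototaxis on (suppress); wire := (-3, 1)
output (-3, 1) — from layer 2 (phototaxis)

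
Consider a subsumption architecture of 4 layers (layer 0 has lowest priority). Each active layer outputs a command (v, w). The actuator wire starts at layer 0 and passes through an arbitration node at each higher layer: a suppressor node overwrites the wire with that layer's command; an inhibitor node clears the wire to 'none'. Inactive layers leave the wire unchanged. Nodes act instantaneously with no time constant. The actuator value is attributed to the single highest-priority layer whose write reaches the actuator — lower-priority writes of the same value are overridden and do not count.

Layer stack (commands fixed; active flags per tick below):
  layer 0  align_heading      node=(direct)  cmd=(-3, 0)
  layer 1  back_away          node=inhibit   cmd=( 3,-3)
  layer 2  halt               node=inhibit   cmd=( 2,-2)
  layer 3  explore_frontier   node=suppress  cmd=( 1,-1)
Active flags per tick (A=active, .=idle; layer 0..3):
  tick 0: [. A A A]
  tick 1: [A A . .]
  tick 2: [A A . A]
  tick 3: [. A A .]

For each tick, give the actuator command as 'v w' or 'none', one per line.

1 -1
none
1 -1
none

tick 0:
  layer 0 (align_heading) idle — none
  layer 1 (back_away) active — inhibits: none
  layer 2 (halt) active — inhibits: none
  layer 3 (explore_frontier) active — suppresses: (1, -1)
  → actuator (1, -1)
tick 1:
  layer 0 (align_heading) active — direct: (-3, 0)
  layer 1 (back_away) active — inhibits: none
  layer 2 (halt) idle — unchanged: none
  layer 3 (explore_frontier) idle — unchanged: none
  → actuator none
tick 2:
  layer 0 (align_heading) active — direct: (-3, 0)
  layer 1 (back_away) active — inhibits: none
  layer 2 (halt) idle — unchanged: none
  layer 3 (explore_frontier) active — suppresses: (1, -1)
  → actuator (1, -1)
tick 3:
  layer 0 (align_heading) idle — none
  layer 1 (back_away) active — inhibits: none
  layer 2 (halt) active — inhibits: none
  layer 3 (explore_frontier) idle — unchanged: none
  → actuator none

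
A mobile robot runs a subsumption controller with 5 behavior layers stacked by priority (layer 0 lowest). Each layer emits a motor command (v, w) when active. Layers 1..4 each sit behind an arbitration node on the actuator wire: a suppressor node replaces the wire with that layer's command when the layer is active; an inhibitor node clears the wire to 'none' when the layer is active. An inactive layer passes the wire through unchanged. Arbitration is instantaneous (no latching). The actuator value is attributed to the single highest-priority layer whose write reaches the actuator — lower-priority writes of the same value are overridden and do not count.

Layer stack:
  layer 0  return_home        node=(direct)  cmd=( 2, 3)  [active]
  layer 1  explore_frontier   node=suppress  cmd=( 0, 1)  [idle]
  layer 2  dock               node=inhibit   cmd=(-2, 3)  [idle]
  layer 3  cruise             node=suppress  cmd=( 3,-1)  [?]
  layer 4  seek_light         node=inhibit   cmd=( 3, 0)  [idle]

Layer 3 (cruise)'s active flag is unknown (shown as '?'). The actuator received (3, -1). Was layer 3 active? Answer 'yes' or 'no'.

If layer 3 is active=yes:
  actuator would be (3, -1)
If layer 3 is active=no:
  actuator would be (2, 3)
Observed (3, -1), so layer 3 was active.

yes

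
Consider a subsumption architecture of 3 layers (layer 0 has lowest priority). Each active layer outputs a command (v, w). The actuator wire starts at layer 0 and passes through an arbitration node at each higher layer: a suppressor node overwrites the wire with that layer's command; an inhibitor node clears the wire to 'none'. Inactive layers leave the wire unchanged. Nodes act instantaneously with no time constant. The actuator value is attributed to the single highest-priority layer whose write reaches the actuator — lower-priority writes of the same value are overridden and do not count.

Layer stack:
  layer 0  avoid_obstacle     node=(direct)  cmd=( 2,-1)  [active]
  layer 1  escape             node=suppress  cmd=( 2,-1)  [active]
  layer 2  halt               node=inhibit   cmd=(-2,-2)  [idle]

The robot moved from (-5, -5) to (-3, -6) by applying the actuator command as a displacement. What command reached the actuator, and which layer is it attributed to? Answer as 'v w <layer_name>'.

2 -1 escape

displacement = (-3, -6) − (-5, -5) = (2, -1)
[0] avoid_obstacle on; wire := (2, -1)
[1] escape on (suppress); wire := (2, -1)
[2] halt off; pass (2, -1)
output (2, -1) — from layer 1 (escape)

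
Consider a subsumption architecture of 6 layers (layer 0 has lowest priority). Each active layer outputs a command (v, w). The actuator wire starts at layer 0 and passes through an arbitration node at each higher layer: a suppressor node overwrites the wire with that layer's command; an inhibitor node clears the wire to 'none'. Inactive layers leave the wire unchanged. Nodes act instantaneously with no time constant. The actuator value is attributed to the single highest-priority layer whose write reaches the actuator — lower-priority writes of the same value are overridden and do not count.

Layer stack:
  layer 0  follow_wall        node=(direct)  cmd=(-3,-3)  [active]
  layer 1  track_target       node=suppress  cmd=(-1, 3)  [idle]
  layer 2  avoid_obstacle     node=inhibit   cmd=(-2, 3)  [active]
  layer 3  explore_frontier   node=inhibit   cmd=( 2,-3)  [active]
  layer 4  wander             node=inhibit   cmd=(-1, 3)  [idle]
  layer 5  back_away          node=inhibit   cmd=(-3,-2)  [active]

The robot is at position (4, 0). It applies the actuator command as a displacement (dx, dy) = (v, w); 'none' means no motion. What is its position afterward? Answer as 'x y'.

4 0

L0 follow_wall: active, feeds wire = (-3, -3)
L1 track_target: idle → wire stays (-3, -3)
L2 avoid_obstacle: active, inhibitor → wire = none
L3 explore_frontier: active, inhibitor → wire = none
L4 wander: idle → wire stays none
L5 back_away: active, inhibitor → wire = none
actuator = none
position: (4, 0) + none = (4, 0)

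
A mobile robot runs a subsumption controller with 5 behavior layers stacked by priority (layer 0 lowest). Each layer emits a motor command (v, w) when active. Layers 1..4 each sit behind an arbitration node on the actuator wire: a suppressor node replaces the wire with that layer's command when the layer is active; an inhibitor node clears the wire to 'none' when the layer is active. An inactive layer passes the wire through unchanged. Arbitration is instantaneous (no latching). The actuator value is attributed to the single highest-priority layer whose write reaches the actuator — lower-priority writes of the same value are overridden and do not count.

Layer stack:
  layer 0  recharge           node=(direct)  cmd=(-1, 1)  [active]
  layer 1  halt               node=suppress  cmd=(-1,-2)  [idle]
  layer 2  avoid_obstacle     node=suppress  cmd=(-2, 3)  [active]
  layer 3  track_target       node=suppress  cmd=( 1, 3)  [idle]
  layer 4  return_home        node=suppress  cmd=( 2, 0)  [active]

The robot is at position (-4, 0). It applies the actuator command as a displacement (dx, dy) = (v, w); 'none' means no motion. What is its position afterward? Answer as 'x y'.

[0] recharge on; wire := (-1, 1)
[1] halt off; pass (-1, 1)
[2] avoid_obstacle on (suppress); wire := (-2, 3)
[3] track_target off; pass (-2, 3)
[4] return_home on (suppress); wire := (2, 0)
output (2, 0)
position: (-4, 0) + (2, 0) = (-2, 0)

-2 0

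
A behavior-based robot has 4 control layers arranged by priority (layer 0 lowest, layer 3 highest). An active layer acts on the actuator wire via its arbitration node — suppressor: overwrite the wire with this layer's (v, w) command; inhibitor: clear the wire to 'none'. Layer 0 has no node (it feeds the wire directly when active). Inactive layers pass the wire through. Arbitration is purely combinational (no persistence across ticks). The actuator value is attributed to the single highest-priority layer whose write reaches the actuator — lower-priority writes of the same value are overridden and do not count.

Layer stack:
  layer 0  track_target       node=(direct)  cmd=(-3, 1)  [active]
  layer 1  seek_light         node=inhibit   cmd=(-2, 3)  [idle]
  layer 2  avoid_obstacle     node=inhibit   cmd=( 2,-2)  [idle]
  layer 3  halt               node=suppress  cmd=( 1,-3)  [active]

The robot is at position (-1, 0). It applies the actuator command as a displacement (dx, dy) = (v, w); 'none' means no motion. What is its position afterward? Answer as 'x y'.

0 -3

[0] track_target on; wire := (-3, 1)
[1] seek_light off; pass (-3, 1)
[2] avoid_obstacle off; pass (-3, 1)
[3] halt on (suppress); wire := (1, -3)
output (1, -3)
position: (-1, 0) + (1, -3) = (0, -3)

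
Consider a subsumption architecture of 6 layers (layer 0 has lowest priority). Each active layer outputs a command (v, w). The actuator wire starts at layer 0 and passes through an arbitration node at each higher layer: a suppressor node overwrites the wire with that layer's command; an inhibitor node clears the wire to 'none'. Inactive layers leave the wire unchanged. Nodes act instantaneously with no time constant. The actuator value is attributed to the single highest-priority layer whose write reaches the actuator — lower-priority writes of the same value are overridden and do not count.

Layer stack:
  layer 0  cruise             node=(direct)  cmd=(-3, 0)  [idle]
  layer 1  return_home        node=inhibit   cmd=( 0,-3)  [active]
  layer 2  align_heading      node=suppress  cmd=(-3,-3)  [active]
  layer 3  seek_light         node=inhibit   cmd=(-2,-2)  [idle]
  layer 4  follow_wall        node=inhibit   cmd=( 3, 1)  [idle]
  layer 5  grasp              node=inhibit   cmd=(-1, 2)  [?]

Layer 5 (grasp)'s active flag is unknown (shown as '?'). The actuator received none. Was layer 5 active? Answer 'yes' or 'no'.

yes

If layer 5 is active=yes:
  actuator would be none
If layer 5 is active=no:
  actuator would be (-3, -3)
Observed none, so layer 5 was active.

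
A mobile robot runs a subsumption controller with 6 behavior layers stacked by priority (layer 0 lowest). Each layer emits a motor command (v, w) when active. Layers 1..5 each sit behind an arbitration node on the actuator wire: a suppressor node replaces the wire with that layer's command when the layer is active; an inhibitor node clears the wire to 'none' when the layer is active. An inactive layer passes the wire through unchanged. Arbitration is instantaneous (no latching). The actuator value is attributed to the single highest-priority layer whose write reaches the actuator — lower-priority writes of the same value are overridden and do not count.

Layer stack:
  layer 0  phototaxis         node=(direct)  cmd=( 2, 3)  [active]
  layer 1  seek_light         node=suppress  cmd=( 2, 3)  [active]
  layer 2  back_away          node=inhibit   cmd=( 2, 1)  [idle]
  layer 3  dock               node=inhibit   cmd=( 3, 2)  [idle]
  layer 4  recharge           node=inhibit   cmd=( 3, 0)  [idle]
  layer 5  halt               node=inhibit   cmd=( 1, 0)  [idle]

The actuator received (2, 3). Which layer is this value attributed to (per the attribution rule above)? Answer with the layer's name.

seek_light

layer 0 (phototaxis) active — direct: (2, 3)
layer 1 (seek_light) active — suppresses: (2, 3)
layer 2 (back_away) idle — unchanged: (2, 3)
layer 3 (dock) idle — unchanged: (2, 3)
layer 4 (recharge) idle — unchanged: (2, 3)
layer 5 (halt) idle — unchanged: (2, 3)
→ actuator (2, 3)
last writer: layer 1 = seek_light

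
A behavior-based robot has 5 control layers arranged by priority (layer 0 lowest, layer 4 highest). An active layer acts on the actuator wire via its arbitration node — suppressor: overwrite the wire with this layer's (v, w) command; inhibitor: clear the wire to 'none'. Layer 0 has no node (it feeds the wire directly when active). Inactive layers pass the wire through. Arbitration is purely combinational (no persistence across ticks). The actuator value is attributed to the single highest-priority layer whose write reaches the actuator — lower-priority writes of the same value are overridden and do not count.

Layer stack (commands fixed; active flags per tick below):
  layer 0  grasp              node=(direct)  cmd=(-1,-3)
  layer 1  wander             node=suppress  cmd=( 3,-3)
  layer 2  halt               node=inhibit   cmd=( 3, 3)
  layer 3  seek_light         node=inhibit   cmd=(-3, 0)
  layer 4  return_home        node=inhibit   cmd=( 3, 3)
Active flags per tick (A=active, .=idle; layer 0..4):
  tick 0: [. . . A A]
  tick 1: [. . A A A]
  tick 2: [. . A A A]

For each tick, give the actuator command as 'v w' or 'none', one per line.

tick 0:
  L0 grasp: idle → wire = none
  L1 wander: idle → wire stays none
  L2 halt: idle → wire stays none
  L3 seek_light: active, inhibitor → wire = none
  L4 return_home: active, inhibitor → wire = none
  actuator = none
tick 1:
  L0 grasp: idle → wire = none
  L1 wander: idle → wire stays none
  L2 halt: active, inhibitor → wire = none
  L3 seek_light: active, inhibitor → wire = none
  L4 return_home: active, inhibitor → wire = none
  actuator = none
tick 2:
  L0 grasp: idle → wire = none
  L1 wander: idle → wire stays none
  L2 halt: active, inhibitor → wire = none
  L3 seek_light: active, inhibitor → wire = none
  L4 return_home: active, inhibitor → wire = none
  actuator = none

none
none
none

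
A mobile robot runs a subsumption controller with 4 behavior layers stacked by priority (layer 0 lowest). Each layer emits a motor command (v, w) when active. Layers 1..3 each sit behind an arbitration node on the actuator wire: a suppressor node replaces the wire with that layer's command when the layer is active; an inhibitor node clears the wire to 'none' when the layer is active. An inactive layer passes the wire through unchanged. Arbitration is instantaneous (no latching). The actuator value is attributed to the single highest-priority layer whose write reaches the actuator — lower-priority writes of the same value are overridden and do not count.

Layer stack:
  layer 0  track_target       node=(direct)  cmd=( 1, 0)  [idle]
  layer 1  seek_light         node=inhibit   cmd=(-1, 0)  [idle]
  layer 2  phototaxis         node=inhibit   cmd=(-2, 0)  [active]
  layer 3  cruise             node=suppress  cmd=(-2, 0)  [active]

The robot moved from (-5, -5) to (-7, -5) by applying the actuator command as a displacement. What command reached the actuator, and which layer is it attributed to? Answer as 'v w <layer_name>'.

displacement = (-7, -5) − (-5, -5) = (-2, 0)
layer 0 (track_target) idle — none
layer 1 (seek_light) idle — unchanged: none
layer 2 (phototaxis) active — inhibits: none
layer 3 (cruise) active — suppresses: (-2, 0)
→ actuator (-2, 0) — from layer 3 (cruise)

-2 0 cruise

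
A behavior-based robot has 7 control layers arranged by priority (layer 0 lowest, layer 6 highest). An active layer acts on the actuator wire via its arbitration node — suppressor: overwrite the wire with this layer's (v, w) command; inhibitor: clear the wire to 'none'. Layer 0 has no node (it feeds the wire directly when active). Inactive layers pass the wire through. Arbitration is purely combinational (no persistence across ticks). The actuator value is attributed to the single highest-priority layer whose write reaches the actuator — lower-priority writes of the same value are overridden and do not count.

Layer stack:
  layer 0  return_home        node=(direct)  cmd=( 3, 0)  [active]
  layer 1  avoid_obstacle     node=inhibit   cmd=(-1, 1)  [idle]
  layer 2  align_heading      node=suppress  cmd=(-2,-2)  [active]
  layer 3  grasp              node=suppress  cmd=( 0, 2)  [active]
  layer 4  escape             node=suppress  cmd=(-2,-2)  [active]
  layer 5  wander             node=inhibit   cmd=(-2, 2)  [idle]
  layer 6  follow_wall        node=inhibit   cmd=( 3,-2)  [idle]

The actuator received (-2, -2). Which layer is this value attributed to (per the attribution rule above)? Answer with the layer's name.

escape

[0] return_home on; wire := (3, 0)
[1] avoid_obstacle off; pass (3, 0)
[2] align_heading on (suppress); wire := (-2, -2)
[3] grasp on (suppress); wire := (0, 2)
[4] escape on (suppress); wire := (-2, -2)
[5] wander off; pass (-2, -2)
[6] follow_wall off; pass (-2, -2)
output (-2, -2)
last writer: layer 4 = escape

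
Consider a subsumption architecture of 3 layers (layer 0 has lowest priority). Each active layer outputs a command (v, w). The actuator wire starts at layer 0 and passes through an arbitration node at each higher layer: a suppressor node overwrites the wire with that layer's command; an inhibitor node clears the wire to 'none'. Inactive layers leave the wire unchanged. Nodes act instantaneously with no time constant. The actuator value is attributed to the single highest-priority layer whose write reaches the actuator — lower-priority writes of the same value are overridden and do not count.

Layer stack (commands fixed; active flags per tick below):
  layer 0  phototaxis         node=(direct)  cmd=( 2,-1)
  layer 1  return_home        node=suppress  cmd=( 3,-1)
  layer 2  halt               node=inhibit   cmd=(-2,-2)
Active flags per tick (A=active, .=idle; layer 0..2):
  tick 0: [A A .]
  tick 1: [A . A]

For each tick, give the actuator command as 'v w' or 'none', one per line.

tick 0:
  [0] phototaxis on; wire := (2, -1)
  [1] return_home on (suppress); wire := (3, -1)
  [2] halt off; pass (3, -1)
  output (3, -1)
tick 1:
  [0] phototaxis on; wire := (2, -1)
  [1] return_home off; pass (2, -1)
  [2] halt on (inhibit); wire := none
  output none

3 -1
none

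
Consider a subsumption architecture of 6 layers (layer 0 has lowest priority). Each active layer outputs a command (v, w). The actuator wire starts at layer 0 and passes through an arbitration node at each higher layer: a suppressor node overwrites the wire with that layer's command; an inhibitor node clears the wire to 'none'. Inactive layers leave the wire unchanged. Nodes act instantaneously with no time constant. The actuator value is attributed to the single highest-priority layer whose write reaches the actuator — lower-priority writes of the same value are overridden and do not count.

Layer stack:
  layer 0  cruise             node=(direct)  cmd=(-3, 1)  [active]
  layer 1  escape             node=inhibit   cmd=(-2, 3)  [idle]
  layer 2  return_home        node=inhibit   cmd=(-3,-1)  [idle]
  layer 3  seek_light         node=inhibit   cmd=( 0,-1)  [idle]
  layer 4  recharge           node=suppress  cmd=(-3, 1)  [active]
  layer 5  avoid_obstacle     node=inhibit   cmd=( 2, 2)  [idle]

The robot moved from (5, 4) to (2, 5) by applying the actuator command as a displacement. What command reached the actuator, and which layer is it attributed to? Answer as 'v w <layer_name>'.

-3 1 recharge

displacement = (2, 5) − (5, 4) = (-3, 1)
[0] cruise on; wire := (-3, 1)
[1] escape off; pass (-3, 1)
[2] return_home off; pass (-3, 1)
[3] seek_light off; pass (-3, 1)
[4] recharge on (suppress); wire := (-3, 1)
[5] avoid_obstacle off; pass (-3, 1)
output (-3, 1) — from layer 4 (recharge)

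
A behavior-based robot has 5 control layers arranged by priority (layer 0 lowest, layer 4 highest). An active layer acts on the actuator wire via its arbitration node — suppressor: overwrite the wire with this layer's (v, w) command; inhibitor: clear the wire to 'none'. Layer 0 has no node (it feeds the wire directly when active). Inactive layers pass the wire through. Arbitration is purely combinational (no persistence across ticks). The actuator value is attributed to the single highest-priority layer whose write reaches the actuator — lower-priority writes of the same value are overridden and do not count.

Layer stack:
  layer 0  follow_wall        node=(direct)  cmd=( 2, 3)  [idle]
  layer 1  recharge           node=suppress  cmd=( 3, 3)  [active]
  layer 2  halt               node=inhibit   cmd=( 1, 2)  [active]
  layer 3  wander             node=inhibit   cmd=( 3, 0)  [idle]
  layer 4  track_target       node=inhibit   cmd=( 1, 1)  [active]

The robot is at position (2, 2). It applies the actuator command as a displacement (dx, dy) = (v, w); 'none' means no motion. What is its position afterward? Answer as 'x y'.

2 2

[0] follow_wall off; wire := none
[1] recharge on (suppress); wire := (3, 3)
[2] halt on (inhibit); wire := none
[3] wander off; pass none
[4] track_target on (inhibit); wire := none
output none
position: (2, 2) + none = (2, 2)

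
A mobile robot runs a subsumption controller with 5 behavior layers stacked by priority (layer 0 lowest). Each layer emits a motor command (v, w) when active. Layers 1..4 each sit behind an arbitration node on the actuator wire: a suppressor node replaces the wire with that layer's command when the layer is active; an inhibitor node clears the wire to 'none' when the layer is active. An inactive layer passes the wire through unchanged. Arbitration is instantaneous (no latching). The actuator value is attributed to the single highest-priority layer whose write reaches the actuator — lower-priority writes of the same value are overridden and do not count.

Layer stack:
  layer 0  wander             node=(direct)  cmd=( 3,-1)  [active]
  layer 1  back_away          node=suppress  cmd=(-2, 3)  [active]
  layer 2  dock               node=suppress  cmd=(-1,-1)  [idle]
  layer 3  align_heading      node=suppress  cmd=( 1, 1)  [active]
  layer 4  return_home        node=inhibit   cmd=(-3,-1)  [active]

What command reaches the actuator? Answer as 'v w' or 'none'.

none

layer 0 (wander) active — direct: (3, -1)
layer 1 (back_away) active — suppresses: (-2, 3)
layer 2 (dock) idle — unchanged: (-2, 3)
layer 3 (align_heading) active — suppresses: (1, 1)
layer 4 (return_home) active — inhibits: none
→ actuator none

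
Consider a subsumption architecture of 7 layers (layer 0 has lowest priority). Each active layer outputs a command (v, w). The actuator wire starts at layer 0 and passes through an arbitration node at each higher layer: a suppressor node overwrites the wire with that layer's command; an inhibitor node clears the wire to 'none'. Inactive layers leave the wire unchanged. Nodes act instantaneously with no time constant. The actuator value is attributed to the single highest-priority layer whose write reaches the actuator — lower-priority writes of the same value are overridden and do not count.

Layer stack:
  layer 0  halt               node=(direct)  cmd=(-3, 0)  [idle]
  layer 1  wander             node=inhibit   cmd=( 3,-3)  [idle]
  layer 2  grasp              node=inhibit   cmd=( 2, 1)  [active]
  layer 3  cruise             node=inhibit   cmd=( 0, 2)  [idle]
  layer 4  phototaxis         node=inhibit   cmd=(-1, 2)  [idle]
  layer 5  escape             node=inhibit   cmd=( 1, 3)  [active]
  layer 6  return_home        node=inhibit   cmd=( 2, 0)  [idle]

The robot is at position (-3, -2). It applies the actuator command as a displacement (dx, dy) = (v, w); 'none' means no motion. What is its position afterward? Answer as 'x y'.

-3 -2

L0 halt: idle → wire = none
L1 wander: idle → wire stays none
L2 grasp: active, inhibitor → wire = none
L3 cruise: idle → wire stays none
L4 phototaxis: idle → wire stays none
L5 escape: active, inhibitor → wire = none
L6 return_home: idle → wire stays none
actuator = none
position: (-3, -2) + none = (-3, -2)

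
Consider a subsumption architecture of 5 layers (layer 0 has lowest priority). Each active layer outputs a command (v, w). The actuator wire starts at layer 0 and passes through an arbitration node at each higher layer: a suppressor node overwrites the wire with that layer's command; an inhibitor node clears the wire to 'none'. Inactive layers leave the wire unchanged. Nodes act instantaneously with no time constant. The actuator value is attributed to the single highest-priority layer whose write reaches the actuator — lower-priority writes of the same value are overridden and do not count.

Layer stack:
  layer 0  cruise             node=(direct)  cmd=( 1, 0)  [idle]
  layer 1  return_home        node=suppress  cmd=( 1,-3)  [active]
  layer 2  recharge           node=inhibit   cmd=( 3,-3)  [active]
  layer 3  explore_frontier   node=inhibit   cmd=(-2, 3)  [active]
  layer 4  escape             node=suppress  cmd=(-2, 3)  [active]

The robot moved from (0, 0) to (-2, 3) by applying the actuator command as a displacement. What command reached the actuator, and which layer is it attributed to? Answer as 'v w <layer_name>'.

displacement = (-2, 3) − (0, 0) = (-2, 3)
L0 cruise: idle → wire = none
L1 return_home: active, suppressor → wire = (1, -3)
L2 recharge: active, inhibitor → wire = none
L3 explore_frontier: active, inhibitor → wire = none
L4 escape: active, suppressor → wire = (-2, 3)
actuator = (-2, 3) — from layer 4 (escape)

-2 3 escape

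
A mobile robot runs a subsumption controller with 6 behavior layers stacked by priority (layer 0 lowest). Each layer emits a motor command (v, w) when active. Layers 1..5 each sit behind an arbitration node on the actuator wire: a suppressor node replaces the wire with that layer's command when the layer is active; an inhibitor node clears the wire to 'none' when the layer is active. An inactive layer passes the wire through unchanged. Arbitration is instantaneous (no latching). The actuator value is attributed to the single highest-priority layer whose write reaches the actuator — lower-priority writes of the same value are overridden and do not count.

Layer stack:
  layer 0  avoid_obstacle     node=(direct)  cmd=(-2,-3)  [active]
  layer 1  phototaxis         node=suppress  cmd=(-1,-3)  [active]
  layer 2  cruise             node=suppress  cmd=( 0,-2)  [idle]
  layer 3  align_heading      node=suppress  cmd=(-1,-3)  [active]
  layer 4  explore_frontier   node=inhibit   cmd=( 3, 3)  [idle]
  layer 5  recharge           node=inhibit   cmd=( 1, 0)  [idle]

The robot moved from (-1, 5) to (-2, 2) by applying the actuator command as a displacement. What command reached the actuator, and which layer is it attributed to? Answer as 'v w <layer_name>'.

displacement = (-2, 2) − (-1, 5) = (-1, -3)
layer 0 (avoid_obstacle) active — direct: (-2, -3)
layer 1 (phototaxis) active — suppresses: (-1, -3)
layer 2 (cruise) idle — unchanged: (-1, -3)
layer 3 (align_heading) active — suppresses: (-1, -3)
layer 4 (explore_frontier) idle — unchanged: (-1, -3)
layer 5 (recharge) idle — unchanged: (-1, -3)
→ actuator (-1, -3) — from layer 3 (align_heading)

-1 -3 align_heading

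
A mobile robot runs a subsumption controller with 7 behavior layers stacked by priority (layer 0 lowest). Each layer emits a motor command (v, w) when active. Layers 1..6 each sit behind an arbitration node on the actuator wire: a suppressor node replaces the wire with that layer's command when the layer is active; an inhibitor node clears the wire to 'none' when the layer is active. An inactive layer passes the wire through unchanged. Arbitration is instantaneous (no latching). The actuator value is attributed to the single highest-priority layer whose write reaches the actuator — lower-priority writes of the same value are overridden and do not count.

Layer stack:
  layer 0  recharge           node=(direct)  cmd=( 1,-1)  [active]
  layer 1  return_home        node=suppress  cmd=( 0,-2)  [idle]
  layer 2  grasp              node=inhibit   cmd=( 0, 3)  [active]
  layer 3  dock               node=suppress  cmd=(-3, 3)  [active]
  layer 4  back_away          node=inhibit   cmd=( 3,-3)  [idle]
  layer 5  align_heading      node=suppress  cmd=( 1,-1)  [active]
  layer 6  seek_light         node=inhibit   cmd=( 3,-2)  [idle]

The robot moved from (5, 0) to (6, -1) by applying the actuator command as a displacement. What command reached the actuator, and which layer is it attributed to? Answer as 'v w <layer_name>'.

displacement = (6, -1) − (5, 0) = (1, -1)
[0] recharge on; wire := (1, -1)
[1] return_home off; pass (1, -1)
[2] grasp on (inhibit); wire := none
[3] dock on (suppress); wire := (-3, 3)
[4] back_away off; pass (-3, 3)
[5] align_heading on (suppress); wire := (1, -1)
[6] seek_light off; pass (1, -1)
output (1, -1) — from layer 5 (align_heading)

1 -1 align_heading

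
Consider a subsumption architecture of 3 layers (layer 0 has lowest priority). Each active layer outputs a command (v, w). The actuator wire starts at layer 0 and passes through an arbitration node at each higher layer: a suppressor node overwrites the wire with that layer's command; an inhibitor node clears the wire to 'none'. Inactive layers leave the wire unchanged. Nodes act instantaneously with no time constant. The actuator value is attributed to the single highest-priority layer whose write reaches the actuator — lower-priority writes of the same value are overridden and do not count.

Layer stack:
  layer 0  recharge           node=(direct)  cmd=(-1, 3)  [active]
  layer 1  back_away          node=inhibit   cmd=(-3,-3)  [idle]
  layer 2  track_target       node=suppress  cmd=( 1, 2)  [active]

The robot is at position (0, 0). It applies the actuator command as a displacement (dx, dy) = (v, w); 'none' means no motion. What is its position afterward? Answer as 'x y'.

L0 recharge: active, feeds wire = (-1, 3)
L1 back_away: idle → wire stays (-1, 3)
L2 track_target: active, suppressor → wire = (1, 2)
actuator = (1, 2)
position: (0, 0) + (1, 2) = (1, 2)

1 2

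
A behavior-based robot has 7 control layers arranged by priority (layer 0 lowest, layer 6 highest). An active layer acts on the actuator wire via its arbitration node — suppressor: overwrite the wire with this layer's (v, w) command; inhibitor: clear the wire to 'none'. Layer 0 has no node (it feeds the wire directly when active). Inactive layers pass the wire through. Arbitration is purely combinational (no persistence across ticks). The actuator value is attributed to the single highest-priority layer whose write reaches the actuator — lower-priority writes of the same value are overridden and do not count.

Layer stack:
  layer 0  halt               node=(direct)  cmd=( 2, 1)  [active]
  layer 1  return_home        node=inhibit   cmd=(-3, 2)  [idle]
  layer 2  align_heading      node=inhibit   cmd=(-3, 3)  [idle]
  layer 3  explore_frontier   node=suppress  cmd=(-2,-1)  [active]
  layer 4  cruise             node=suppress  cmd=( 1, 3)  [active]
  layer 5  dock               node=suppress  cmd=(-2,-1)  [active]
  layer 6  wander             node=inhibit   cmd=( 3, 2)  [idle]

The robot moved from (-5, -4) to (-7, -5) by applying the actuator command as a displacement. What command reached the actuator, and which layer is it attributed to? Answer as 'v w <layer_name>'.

displacement = (-7, -5) − (-5, -4) = (-2, -1)
layer 0 (halt) active — direct: (2, 1)
layer 1 (return_home) idle — unchanged: (2, 1)
layer 2 (align_heading) idle — unchanged: (2, 1)
layer 3 (explore_frontier) active — suppresses: (-2, -1)
layer 4 (cruise) active — suppresses: (1, 3)
layer 5 (dock) active — suppresses: (-2, -1)
layer 6 (wander) idle — unchanged: (-2, -1)
→ actuator (-2, -1) — from layer 5 (dock)

-2 -1 dock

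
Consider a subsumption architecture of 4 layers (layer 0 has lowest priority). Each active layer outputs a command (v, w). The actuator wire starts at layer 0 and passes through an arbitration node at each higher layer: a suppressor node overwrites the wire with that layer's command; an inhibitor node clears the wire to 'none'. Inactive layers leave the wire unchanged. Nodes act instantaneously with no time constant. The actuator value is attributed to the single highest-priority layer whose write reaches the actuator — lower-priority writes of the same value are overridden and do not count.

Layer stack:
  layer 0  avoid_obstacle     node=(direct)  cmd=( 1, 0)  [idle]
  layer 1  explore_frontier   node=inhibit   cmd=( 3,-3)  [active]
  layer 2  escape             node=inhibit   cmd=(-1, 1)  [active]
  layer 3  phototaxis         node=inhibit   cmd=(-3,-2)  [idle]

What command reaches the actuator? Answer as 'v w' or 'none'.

[0] avoid_obstacle off; wire := none
[1] explore_frontier on (inhibit); wire := none
[2] escape on (inhibit); wire := none
[3] phototaxis off; pass none
output none

none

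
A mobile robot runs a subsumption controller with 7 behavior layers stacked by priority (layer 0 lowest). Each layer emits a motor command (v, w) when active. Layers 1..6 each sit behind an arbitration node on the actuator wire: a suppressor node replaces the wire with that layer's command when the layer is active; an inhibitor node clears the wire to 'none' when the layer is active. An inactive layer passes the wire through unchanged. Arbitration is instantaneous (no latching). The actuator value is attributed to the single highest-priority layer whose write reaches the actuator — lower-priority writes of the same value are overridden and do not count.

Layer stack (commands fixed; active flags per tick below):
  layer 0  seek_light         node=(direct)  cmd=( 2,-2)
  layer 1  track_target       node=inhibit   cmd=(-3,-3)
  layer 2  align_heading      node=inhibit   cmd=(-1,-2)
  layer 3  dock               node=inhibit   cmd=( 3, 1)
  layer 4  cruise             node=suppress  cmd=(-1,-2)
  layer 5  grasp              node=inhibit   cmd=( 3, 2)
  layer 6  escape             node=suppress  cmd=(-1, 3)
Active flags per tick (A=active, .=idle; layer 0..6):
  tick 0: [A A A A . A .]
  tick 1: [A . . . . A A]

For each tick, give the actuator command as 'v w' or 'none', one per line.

tick 0:
  [0] seek_light on; wire := (2, -2)
  [1] track_target on (inhibit); wire := none
  [2] align_heading on (inhibit); wire := none
  [3] dock on (inhibit); wire := none
  [4] cruise off; pass none
  [5] grasp on (inhibit); wire := none
  [6] escape off; pass none
  output none
tick 1:
  [0] seek_light on; wire := (2, -2)
  [1] track_target off; pass (2, -2)
  [2] align_heading off; pass (2, -2)
  [3] dock off; pass (2, -2)
  [4] cruise off; pass (2, -2)
  [5] grasp on (inhibit); wire := none
  [6] escape on (suppress); wire := (-1, 3)
  output (-1, 3)

none
-1 3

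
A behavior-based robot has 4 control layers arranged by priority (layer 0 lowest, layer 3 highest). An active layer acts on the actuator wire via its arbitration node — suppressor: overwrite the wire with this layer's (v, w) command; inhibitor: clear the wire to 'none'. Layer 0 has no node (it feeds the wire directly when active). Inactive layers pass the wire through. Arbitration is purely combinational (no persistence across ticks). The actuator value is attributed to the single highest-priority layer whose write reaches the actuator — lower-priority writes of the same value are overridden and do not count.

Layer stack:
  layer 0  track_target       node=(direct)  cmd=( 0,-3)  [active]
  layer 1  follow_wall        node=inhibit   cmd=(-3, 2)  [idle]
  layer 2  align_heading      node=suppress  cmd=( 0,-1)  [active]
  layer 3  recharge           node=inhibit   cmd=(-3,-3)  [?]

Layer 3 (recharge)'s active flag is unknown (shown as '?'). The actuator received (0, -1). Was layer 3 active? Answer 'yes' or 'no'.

If layer 3 is active=yes:
  actuator would be none
If layer 3 is active=no:
  actuator would be (0, -1)
Observed (0, -1), so layer 3 was idle.

no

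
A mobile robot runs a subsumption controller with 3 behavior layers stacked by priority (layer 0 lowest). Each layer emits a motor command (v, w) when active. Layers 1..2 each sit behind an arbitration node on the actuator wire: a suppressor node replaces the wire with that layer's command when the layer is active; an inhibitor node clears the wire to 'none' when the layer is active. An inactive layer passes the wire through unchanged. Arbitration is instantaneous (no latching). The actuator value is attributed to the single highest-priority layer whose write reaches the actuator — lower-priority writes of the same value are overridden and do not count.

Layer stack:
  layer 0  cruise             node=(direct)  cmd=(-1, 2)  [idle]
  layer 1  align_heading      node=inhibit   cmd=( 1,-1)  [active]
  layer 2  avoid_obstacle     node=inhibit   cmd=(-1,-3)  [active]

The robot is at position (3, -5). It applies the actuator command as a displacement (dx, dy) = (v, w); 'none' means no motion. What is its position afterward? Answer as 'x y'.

[0] cruise off; wire := none
[1] align_heading on (inhibit); wire := none
[2] avoid_obstacle on (inhibit); wire := none
output none
position: (3, -5) + none = (3, -5)

3 -5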